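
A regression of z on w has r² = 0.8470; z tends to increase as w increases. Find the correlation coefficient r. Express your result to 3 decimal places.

|r| = √0.8470 = 0.920
The association is positive, so r = 0.920.

0.920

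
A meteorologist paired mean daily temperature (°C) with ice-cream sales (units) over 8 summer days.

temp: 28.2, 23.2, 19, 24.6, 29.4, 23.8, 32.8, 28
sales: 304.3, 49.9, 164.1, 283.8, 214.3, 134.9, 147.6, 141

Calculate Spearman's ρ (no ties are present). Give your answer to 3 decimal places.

Rank temp: 6, 2, 1, 4, 7, 3, 8, 5
Rank sales: 8, 1, 5, 7, 6, 2, 4, 3
d = rank(temp) − rank(sales): -2, 1, -4, -3, 1, 1, 4, 2; Σd² = 52
ρ = 1 − 6Σd² / [n(n²−1)] = 1 − 6×52 / (8×63) = 1 − 312/504 ≈ 0.381

0.381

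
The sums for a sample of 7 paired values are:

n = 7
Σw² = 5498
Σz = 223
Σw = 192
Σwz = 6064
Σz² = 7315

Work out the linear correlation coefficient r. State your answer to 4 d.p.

r = (nΣwz − ΣwΣz) / √[(nΣw² − (Σw)²)(nΣz² − (Σz)²)]
Numerator: 7×6064 − 192×223 = -368
Denominator: √[(38486 − 36864)(51205 − 49729)] = √[1622 × 1476] = 1547.2789
r = -368 / 1547.2789 ≈ -0.2378

-0.2378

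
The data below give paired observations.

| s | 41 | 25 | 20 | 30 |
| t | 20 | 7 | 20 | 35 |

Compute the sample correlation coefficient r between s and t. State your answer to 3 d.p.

n = 4, Σs = 116, Σt = 82, Σs² = 3606, Σt² = 2074, Σst = 2445
nΣst − ΣsΣt = 9780 − 9512 = 268
nΣs² − (Σs)² = 14424 − 13456 = 968; nΣt² − (Σt)² = 8296 − 6724 = 1572
r = 268 / √(968 × 1572) = 268 / 1233.5704 ≈ 0.217

0.217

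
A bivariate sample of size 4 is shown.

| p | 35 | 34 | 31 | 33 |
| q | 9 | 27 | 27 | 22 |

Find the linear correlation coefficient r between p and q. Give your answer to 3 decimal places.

-0.695

n = 4, Σp = 133, Σq = 85, Σp² = 4431, Σq² = 2023, Σpq = 2796
nΣpq − ΣpΣq = 11184 − 11305 = -121
nΣp² − (Σp)² = 17724 − 17689 = 35; nΣq² − (Σq)² = 8092 − 7225 = 867
r = -121 / √(35 × 867) = -121 / 174.1982 ≈ -0.695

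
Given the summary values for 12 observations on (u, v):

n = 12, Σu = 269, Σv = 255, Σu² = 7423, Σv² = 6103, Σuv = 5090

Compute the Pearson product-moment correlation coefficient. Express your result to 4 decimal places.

r = (nΣuv − ΣuΣv) / √[(nΣu² − (Σu)²)(nΣv² − (Σv)²)]
Numerator: 12×5090 − 269×255 = -7515
Denominator: √[(89076 − 72361)(73236 − 65025)] = √[16715 × 8211] = 11715.2407
r = -7515 / 11715.2407 ≈ -0.6415

-0.6415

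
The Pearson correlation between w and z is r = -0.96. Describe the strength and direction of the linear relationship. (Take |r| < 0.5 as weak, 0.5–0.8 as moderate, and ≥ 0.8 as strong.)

r = -0.96 < 0 so the relationship is negative.
|r| = 0.96, which falls in the strong range.

strong negative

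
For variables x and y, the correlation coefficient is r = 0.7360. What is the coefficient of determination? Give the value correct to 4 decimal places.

0.5417

r² = (0.7360)² = 0.5417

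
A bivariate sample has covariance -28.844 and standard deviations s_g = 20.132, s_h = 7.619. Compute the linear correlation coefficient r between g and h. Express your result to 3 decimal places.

-0.188

r = Cov(g,h) / (s_g · s_h) = -28.844 / (20.132 × 7.619)
  = -28.844 / 153.3857 ≈ -0.188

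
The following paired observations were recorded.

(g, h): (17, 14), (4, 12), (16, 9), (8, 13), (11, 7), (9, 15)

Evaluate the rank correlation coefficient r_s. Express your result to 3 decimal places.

Rank g: 6, 1, 5, 2, 4, 3
Rank h: 5, 3, 2, 4, 1, 6
d = rank(g) − rank(h): 1, -2, 3, -2, 3, -3; Σd² = 36
ρ = 1 − 6Σd² / [n(n²−1)] = 1 − 6×36 / (6×35) = 1 − 216/210 ≈ -0.029

-0.029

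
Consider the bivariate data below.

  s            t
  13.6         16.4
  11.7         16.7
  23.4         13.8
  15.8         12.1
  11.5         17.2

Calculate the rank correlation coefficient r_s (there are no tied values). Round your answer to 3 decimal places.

-0.900

Rank s: 3, 2, 5, 4, 1
Rank t: 3, 4, 2, 1, 5
d = rank(s) − rank(t): 0, -2, 3, 3, -4; Σd² = 38
ρ = 1 − 6Σd² / [n(n²−1)] = 1 − 6×38 / (5×24) = 1 − 228/120 ≈ -0.900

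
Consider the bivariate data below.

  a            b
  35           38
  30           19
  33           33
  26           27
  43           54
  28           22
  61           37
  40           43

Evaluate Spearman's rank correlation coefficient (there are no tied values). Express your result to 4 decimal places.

0.7619

Rank a: 5, 3, 4, 1, 7, 2, 8, 6
Rank b: 6, 1, 4, 3, 8, 2, 5, 7
d = rank(a) − rank(b): -1, 2, 0, -2, -1, 0, 3, -1; Σd² = 20
ρ = 1 − 6Σd² / [n(n²−1)] = 1 − 6×20 / (8×63) = 1 − 120/504 ≈ 0.7619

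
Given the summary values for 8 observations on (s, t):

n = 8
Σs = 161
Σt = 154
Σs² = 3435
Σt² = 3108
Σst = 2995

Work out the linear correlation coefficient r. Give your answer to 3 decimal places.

-0.623

r = (nΣst − ΣsΣt) / √[(nΣs² − (Σs)²)(nΣt² − (Σt)²)]
Numerator: 8×2995 − 161×154 = -834
Denominator: √[(27480 − 25921)(24864 − 23716)] = √[1559 × 1148] = 1337.8087
r = -834 / 1337.8087 ≈ -0.623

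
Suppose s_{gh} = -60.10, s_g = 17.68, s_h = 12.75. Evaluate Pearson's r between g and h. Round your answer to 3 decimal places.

r = Cov(g,h) / (s_g · s_h) = -60.10 / (17.68 × 12.75)
  = -60.10 / 225.4200 ≈ -0.267

-0.267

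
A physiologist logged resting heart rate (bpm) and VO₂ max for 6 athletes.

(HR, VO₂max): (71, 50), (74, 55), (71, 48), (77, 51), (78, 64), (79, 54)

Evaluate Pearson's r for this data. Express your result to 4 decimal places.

n = 6, Σx = 450, Σy = 322, Σx² = 33812, Σy² = 17442, Σxy = 24213
nΣxy − ΣxΣy = 145278 − 144900 = 378
nΣx² − (Σx)² = 202872 − 202500 = 372; nΣy² − (Σy)² = 104652 − 103684 = 968
r = 378 / √(372 × 968) = 378 / 600.0800 ≈ 0.6299

0.6299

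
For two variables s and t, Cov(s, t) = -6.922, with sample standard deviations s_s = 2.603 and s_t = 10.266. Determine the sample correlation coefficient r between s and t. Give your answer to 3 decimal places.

r = Cov(s,t) / (s_s · s_t) = -6.922 / (2.603 × 10.266)
  = -6.922 / 26.7224 ≈ -0.259

-0.259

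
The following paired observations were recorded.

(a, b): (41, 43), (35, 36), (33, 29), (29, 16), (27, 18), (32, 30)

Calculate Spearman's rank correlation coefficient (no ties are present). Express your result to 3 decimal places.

0.886

Rank a: 6, 5, 4, 2, 1, 3
Rank b: 6, 5, 3, 1, 2, 4
d = rank(a) − rank(b): 0, 0, 1, 1, -1, -1; Σd² = 4
ρ = 1 − 6Σd² / [n(n²−1)] = 1 − 6×4 / (6×35) = 1 − 24/210 ≈ 0.886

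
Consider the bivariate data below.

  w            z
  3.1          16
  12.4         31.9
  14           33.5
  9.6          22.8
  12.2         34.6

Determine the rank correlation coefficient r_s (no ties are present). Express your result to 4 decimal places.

Rank w: 1, 4, 5, 2, 3
Rank z: 1, 3, 4, 2, 5
d = rank(w) − rank(z): 0, 1, 1, 0, -2; Σd² = 6
ρ = 1 − 6Σd² / [n(n²−1)] = 1 − 6×6 / (5×24) = 1 − 36/120 ≈ 0.7000

0.7000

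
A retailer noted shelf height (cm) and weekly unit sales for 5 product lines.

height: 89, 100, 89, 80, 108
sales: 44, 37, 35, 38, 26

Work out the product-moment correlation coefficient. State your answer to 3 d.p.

n = 5, Σx = 466, Σy = 180, Σx² = 43906, Σy² = 6650, Σxy = 16579
nΣxy − ΣxΣy = 82895 − 83880 = -985
nΣx² − (Σx)² = 219530 − 217156 = 2374; nΣy² − (Σy)² = 33250 − 32400 = 850
r = -985 / √(2374 × 850) = -985 / 1420.5281 ≈ -0.693

-0.693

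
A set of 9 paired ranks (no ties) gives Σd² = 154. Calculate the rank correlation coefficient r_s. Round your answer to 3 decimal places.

-0.283

ρ = 1 − 6Σd² / [n(n²−1)] = 1 − 6×154 / (9×80)
  = 1 − 924/720 = 1 − 1.2833 ≈ -0.283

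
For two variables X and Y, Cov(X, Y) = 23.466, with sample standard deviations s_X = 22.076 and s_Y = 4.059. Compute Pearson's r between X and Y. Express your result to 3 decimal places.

r = Cov(X,Y) / (s_X · s_Y) = 23.466 / (22.076 × 4.059)
  = 23.466 / 89.6065 ≈ 0.262

0.262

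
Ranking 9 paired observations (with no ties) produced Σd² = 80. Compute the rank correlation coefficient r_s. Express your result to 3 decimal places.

ρ = 1 − 6Σd² / [n(n²−1)] = 1 − 6×80 / (9×80)
  = 1 − 480/720 = 1 − 0.6667 ≈ 0.333

0.333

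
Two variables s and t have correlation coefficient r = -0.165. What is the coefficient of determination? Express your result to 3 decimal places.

r² = (-0.165)² = 0.027

0.027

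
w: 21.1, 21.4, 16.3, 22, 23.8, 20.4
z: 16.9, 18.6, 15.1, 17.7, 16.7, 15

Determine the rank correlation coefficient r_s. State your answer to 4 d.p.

0.5429

Rank w: 3, 4, 1, 5, 6, 2
Rank z: 4, 6, 2, 5, 3, 1
d = rank(w) − rank(z): -1, -2, -1, 0, 3, 1; Σd² = 16
ρ = 1 − 6Σd² / [n(n²−1)] = 1 − 6×16 / (6×35) = 1 − 96/210 ≈ 0.5429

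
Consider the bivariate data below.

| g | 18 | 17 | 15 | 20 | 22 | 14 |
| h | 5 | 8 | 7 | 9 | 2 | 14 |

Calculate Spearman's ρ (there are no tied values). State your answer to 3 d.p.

Rank g: 4, 3, 2, 5, 6, 1
Rank h: 2, 4, 3, 5, 1, 6
d = rank(g) − rank(h): 2, -1, -1, 0, 5, -5; Σd² = 56
ρ = 1 − 6Σd² / [n(n²−1)] = 1 − 6×56 / (6×35) = 1 − 336/210 ≈ -0.600

-0.600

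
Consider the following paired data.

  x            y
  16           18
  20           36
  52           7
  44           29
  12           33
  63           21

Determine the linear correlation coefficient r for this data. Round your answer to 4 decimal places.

n = 6, Σx = 207, Σy = 144, Σx² = 9409, Σy² = 4040, Σxy = 4367
nΣxy − ΣxΣy = 26202 − 29808 = -3606
nΣx² − (Σx)² = 56454 − 42849 = 13605; nΣy² − (Σy)² = 24240 − 20736 = 3504
r = -3606 / √(13605 × 3504) = -3606 / 6904.4855 ≈ -0.5223

-0.5223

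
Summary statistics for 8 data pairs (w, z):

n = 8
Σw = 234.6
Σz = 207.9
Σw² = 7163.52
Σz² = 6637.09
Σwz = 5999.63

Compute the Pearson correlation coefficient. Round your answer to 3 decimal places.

r = (nΣwz − ΣwΣz) / √[(nΣw² − (Σw)²)(nΣz² − (Σz)²)]
Numerator: 8×5999.63 − 234.6×207.9 = -776.3
Denominator: √[(57308.16 − 55037.16)(53096.72 − 43222.41)] = √[2271 × 9874.31] = 4735.4575
r = -776.3 / 4735.4575 ≈ -0.164

-0.164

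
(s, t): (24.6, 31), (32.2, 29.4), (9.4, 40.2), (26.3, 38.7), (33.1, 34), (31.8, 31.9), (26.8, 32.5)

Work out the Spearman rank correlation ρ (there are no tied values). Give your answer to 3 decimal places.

Rank s: 2, 6, 1, 3, 7, 5, 4
Rank t: 2, 1, 7, 6, 5, 3, 4
d = rank(s) − rank(t): 0, 5, -6, -3, 2, 2, 0; Σd² = 78
ρ = 1 − 6Σd² / [n(n²−1)] = 1 − 6×78 / (7×48) = 1 − 468/336 ≈ -0.393

-0.393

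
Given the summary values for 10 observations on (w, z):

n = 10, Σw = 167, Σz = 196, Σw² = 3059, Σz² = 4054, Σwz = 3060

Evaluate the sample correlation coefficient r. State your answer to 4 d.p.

-0.8901

r = (nΣwz − ΣwΣz) / √[(nΣw² − (Σw)²)(nΣz² − (Σz)²)]
Numerator: 10×3060 − 167×196 = -2132
Denominator: √[(30590 − 27889)(40540 − 38416)] = √[2701 × 2124] = 2395.1877
r = -2132 / 2395.1877 ≈ -0.8901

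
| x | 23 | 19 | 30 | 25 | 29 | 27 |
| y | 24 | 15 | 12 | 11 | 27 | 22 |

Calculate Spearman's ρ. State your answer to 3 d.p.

Rank x: 2, 1, 6, 3, 5, 4
Rank y: 5, 3, 2, 1, 6, 4
d = rank(x) − rank(y): -3, -2, 4, 2, -1, 0; Σd² = 34
ρ = 1 − 6Σd² / [n(n²−1)] = 1 − 6×34 / (6×35) = 1 − 204/210 ≈ 0.029

0.029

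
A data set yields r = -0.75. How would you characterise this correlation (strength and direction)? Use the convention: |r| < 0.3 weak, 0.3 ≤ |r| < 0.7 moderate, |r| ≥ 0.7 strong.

strong negative

r = -0.75 < 0 so the relationship is negative.
|r| = 0.75, which falls in the strong range.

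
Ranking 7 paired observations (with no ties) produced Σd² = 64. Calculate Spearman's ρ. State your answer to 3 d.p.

ρ = 1 − 6Σd² / [n(n²−1)] = 1 − 6×64 / (7×48)
  = 1 − 384/336 = 1 − 1.1429 ≈ -0.143

-0.143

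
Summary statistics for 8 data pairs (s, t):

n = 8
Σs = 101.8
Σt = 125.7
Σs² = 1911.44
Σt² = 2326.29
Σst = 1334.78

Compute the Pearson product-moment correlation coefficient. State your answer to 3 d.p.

-0.569

r = (nΣst − ΣsΣt) / √[(nΣs² − (Σs)²)(nΣt² − (Σt)²)]
Numerator: 8×1334.78 − 101.8×125.7 = -2118.02
Denominator: √[(15291.52 − 10363.24)(18610.32 − 15800.49)] = √[4928.28 × 2809.83] = 3721.2402
r = -2118.02 / 3721.2402 ≈ -0.569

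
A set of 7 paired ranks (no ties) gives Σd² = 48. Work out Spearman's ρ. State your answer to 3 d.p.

ρ = 1 − 6Σd² / [n(n²−1)] = 1 − 6×48 / (7×48)
  = 1 − 288/336 = 1 − 0.8571 ≈ 0.143

0.143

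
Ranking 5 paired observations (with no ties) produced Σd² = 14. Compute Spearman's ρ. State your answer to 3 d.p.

ρ = 1 − 6Σd² / [n(n²−1)] = 1 − 6×14 / (5×24)
  = 1 − 84/120 = 1 − 0.7000 ≈ 0.300

0.300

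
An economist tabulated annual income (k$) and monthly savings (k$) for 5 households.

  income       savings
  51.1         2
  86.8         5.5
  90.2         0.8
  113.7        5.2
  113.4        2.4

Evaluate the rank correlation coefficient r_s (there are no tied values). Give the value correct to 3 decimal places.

Rank income: 1, 2, 3, 5, 4
Rank savings: 2, 5, 1, 4, 3
d = rank(income) − rank(savings): -1, -3, 2, 1, 1; Σd² = 16
ρ = 1 − 6Σd² / [n(n²−1)] = 1 − 6×16 / (5×24) = 1 − 96/120 ≈ 0.200

0.200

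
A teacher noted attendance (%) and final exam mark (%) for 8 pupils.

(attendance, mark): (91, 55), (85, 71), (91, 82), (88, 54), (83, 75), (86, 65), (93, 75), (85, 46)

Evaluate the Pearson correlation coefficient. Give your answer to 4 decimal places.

0.1931

n = 8, Σx = 702, Σy = 523, Σx² = 61690, Σy² = 35297, Σxy = 45954
nΣxy − ΣxΣy = 367632 − 367146 = 486
nΣx² − (Σx)² = 493520 − 492804 = 716; nΣy² − (Σy)² = 282376 − 273529 = 8847
r = 486 / √(716 × 8847) = 486 / 2516.8337 ≈ 0.1931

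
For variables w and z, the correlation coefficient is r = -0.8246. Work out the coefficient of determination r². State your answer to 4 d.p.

r² = (-0.8246)² = 0.6800

0.6800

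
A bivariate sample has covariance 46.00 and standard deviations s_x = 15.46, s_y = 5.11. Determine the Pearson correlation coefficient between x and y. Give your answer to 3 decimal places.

r = Cov(x,y) / (s_x · s_y) = 46.00 / (15.46 × 5.11)
  = 46.00 / 79.0006 ≈ 0.582

0.582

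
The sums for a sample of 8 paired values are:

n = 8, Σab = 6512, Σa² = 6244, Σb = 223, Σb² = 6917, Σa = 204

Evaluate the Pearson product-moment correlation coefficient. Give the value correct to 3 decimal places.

r = (nΣab − ΣaΣb) / √[(nΣa² − (Σa)²)(nΣb² − (Σb)²)]
Numerator: 8×6512 − 204×223 = 6604
Denominator: √[(49952 − 41616)(55336 − 49729)] = √[8336 × 5607] = 6836.6623
r = 6604 / 6836.6623 ≈ 0.966

0.966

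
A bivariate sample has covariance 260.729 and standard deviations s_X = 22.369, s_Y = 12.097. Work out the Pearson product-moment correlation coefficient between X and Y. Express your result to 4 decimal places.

r = Cov(X,Y) / (s_X · s_Y) = 260.729 / (22.369 × 12.097)
  = 260.729 / 270.5978 ≈ 0.9635

0.9635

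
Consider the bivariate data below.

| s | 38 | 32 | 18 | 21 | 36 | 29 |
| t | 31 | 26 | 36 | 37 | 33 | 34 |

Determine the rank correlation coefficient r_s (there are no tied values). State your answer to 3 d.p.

-0.771

Rank s: 6, 4, 1, 2, 5, 3
Rank t: 2, 1, 5, 6, 3, 4
d = rank(s) − rank(t): 4, 3, -4, -4, 2, -1; Σd² = 62
ρ = 1 − 6Σd² / [n(n²−1)] = 1 − 6×62 / (6×35) = 1 − 372/210 ≈ -0.771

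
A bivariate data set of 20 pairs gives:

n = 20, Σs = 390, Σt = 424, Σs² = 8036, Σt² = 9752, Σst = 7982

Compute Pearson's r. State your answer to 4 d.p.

r = (nΣst − ΣsΣt) / √[(nΣs² − (Σs)²)(nΣt² − (Σt)²)]
Numerator: 20×7982 − 390×424 = -5720
Denominator: √[(160720 − 152100)(195040 − 179776)] = √[8620 × 15264] = 11470.6443
r = -5720 / 11470.6443 ≈ -0.4987

-0.4987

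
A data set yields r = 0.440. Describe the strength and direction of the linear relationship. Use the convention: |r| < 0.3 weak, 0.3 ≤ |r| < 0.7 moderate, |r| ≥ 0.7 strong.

r = 0.440 > 0 so the relationship is positive.
|r| = 0.440, which falls in the moderate range.

moderate positive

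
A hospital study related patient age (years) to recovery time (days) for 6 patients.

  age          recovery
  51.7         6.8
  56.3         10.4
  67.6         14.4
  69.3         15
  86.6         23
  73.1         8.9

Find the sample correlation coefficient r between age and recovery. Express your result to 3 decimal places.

n = 6, Σx = 404.6, Σy = 78.5, Σx² = 28058, Σy² = 1194.97, Σxy = 5592.41
nΣxy − ΣxΣy = 33554.46 − 31761.1 = 1793.36
nΣx² − (Σx)² = 168348 − 163701.16 = 4646.84; nΣy² − (Σy)² = 7169.82 − 6162.25 = 1007.57
r = 1793.36 / √(4646.84 × 1007.57) = 1793.36 / 2163.7968 ≈ 0.829

0.829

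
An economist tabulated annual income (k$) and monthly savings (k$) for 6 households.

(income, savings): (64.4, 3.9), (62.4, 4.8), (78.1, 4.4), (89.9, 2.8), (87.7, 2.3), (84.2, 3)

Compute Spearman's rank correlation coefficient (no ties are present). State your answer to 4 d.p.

-0.8857

Rank income: 2, 1, 3, 6, 5, 4
Rank savings: 4, 6, 5, 2, 1, 3
d = rank(income) − rank(savings): -2, -5, -2, 4, 4, 1; Σd² = 66
ρ = 1 − 6Σd² / [n(n²−1)] = 1 − 6×66 / (6×35) = 1 − 396/210 ≈ -0.8857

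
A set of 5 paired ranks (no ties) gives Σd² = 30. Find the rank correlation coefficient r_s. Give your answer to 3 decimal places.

-0.500

ρ = 1 − 6Σd² / [n(n²−1)] = 1 − 6×30 / (5×24)
  = 1 − 180/120 = 1 − 1.5000 ≈ -0.500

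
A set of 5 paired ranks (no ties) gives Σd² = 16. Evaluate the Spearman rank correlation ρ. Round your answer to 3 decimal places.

ρ = 1 − 6Σd² / [n(n²−1)] = 1 − 6×16 / (5×24)
  = 1 − 96/120 = 1 − 0.8000 ≈ 0.200

0.200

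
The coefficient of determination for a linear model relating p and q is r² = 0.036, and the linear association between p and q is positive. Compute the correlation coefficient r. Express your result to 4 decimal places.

|r| = √0.036 = 0.1897
The association is positive, so r = 0.1897.

0.1897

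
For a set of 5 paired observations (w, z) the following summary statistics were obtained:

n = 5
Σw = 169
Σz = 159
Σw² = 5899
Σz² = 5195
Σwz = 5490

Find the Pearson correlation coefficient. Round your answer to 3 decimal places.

0.719

r = (nΣwz − ΣwΣz) / √[(nΣw² − (Σw)²)(nΣz² − (Σz)²)]
Numerator: 5×5490 − 169×159 = 579
Denominator: √[(29495 − 28561)(25975 − 25281)] = √[934 × 694] = 805.1062
r = 579 / 805.1062 ≈ 0.719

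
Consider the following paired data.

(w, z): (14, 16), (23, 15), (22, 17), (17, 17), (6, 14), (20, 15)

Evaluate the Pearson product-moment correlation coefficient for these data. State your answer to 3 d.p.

0.470

n = 6, Σw = 102, Σz = 94, Σw² = 1934, Σz² = 1480, Σwz = 1616
nΣwz − ΣwΣz = 9696 − 9588 = 108
nΣw² − (Σw)² = 11604 − 10404 = 1200; nΣz² − (Σz)² = 8880 − 8836 = 44
r = 108 / √(1200 × 44) = 108 / 229.7825 ≈ 0.470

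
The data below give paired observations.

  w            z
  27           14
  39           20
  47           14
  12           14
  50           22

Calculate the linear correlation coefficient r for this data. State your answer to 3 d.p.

n = 5, Σw = 175, Σz = 84, Σw² = 7103, Σz² = 1472, Σwz = 3084
nΣwz − ΣwΣz = 15420 − 14700 = 720
nΣw² − (Σw)² = 35515 − 30625 = 4890; nΣz² − (Σz)² = 7360 − 7056 = 304
r = 720 / √(4890 × 304) = 720 / 1219.2457 ≈ 0.591

0.591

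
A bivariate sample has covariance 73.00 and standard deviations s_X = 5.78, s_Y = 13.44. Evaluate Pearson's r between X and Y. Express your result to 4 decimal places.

r = Cov(X,Y) / (s_X · s_Y) = 73.00 / (5.78 × 13.44)
  = 73.00 / 77.6832 ≈ 0.9397

0.9397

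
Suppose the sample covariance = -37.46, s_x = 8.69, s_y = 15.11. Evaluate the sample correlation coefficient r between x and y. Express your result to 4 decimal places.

r = Cov(x,y) / (s_x · s_y) = -37.46 / (8.69 × 15.11)
  = -37.46 / 131.3059 ≈ -0.2853

-0.2853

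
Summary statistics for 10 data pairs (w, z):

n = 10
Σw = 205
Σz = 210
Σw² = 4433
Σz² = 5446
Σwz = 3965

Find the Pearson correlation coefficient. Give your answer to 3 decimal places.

r = (nΣwz − ΣwΣz) / √[(nΣw² − (Σw)²)(nΣz² − (Σz)²)]
Numerator: 10×3965 − 205×210 = -3400
Denominator: √[(44330 − 42025)(54460 − 44100)] = √[2305 × 10360] = 4886.6962
r = -3400 / 4886.6962 ≈ -0.696

-0.696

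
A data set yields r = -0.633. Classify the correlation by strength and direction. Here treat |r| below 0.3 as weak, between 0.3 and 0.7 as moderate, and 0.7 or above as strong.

moderate negative

r = -0.633 < 0 so the relationship is negative.
|r| = 0.633, which falls in the moderate range.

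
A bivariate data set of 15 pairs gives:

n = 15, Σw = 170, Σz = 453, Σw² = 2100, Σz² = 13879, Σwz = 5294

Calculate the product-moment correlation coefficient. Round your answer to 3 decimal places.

r = (nΣwz − ΣwΣz) / √[(nΣw² − (Σw)²)(nΣz² − (Σz)²)]
Numerator: 15×5294 − 170×453 = 2400
Denominator: √[(31500 − 28900)(208185 − 205209)] = √[2600 × 2976] = 2781.6542
r = 2400 / 2781.6542 ≈ 0.863

0.863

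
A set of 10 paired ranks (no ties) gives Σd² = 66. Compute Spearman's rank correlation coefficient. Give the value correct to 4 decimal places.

0.6000

ρ = 1 − 6Σd² / [n(n²−1)] = 1 − 6×66 / (10×99)
  = 1 − 396/990 = 1 − 0.40000 ≈ 0.6000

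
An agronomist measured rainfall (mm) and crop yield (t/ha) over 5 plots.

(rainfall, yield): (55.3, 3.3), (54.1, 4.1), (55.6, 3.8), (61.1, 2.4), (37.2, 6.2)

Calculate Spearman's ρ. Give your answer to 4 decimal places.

Rank rainfall: 3, 2, 4, 5, 1
Rank yield: 2, 4, 3, 1, 5
d = rank(rainfall) − rank(yield): 1, -2, 1, 4, -4; Σd² = 38
ρ = 1 − 6Σd² / [n(n²−1)] = 1 − 6×38 / (5×24) = 1 − 228/120 ≈ -0.9000

-0.9000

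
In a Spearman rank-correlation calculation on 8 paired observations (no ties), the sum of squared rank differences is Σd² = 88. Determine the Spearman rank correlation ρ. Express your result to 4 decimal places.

-0.0476

ρ = 1 − 6Σd² / [n(n²−1)] = 1 − 6×88 / (8×63)
  = 1 − 528/504 = 1 − 1.04762 ≈ -0.0476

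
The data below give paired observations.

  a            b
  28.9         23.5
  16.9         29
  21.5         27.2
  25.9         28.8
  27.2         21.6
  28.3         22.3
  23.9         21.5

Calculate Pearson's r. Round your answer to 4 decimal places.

-0.6390

n = 7, Σa = 172.6, Σb = 173.9, Σa² = 4365.82, Σb² = 4388.63, Σab = 4232.43
nΣab − ΣaΣb = 29627.01 − 30015.14 = -388.13
nΣa² − (Σa)² = 30560.74 − 29790.76 = 769.98; nΣb² − (Σb)² = 30720.41 − 30241.21 = 479.2
r = -388.13 / √(769.98 × 479.2) = -388.13 / 607.4326 ≈ -0.6390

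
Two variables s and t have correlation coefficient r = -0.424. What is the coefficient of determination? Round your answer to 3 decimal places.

r² = (-0.424)² = 0.180

0.180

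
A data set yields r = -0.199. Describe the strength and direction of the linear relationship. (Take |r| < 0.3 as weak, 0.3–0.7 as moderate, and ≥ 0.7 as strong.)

weak negative

r = -0.199 < 0 so the relationship is negative.
|r| = 0.199, which falls in the weak range.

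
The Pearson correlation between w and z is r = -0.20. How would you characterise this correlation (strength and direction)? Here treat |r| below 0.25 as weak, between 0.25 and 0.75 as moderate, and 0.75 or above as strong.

weak negative

r = -0.20 < 0 so the relationship is negative.
|r| = 0.20, which falls in the weak range.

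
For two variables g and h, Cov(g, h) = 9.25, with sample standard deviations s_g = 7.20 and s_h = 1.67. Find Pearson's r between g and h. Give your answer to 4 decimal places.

r = Cov(g,h) / (s_g · s_h) = 9.25 / (7.20 × 1.67)
  = 9.25 / 12.0240 ≈ 0.7693

0.7693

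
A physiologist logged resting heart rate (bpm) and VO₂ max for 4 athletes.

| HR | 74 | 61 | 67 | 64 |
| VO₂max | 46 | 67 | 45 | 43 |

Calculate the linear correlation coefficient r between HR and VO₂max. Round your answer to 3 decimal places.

n = 4, Σx = 266, Σy = 201, Σx² = 17782, Σy² = 10479, Σxy = 13258
nΣxy − ΣxΣy = 53032 − 53466 = -434
nΣx² − (Σx)² = 71128 − 70756 = 372; nΣy² − (Σy)² = 41916 − 40401 = 1515
r = -434 / √(372 × 1515) = -434 / 750.7197 ≈ -0.578

-0.578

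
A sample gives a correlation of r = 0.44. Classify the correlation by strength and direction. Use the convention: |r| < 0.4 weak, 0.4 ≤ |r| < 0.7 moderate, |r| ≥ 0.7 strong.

r = 0.44 > 0 so the relationship is positive.
|r| = 0.44, which falls in the moderate range.

moderate positive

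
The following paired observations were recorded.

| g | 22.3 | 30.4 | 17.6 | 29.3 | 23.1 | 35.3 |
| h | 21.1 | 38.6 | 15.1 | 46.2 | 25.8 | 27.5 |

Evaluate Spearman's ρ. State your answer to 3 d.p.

Rank g: 2, 5, 1, 4, 3, 6
Rank h: 2, 5, 1, 6, 3, 4
d = rank(g) − rank(h): 0, 0, 0, -2, 0, 2; Σd² = 8
ρ = 1 − 6Σd² / [n(n²−1)] = 1 − 6×8 / (6×35) = 1 − 48/210 ≈ 0.771

0.771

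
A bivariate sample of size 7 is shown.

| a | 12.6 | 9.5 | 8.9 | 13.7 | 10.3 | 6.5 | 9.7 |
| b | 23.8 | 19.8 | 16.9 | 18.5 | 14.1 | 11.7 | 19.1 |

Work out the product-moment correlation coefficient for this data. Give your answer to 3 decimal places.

n = 7, Σa = 71.2, Σb = 123.9, Σa² = 758.34, Σb² = 2286.85, Σab = 1298.39
nΣab − ΣaΣb = 9088.73 − 8821.68 = 267.05
nΣa² − (Σa)² = 5308.38 − 5069.44 = 238.94; nΣb² − (Σb)² = 16007.95 − 15351.21 = 656.74
r = 267.05 / √(238.94 × 656.74) = 267.05 / 396.1331 ≈ 0.674

0.674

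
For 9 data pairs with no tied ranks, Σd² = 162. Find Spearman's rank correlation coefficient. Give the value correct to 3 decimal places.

-0.350

ρ = 1 − 6Σd² / [n(n²−1)] = 1 − 6×162 / (9×80)
  = 1 − 972/720 = 1 − 1.3500 ≈ -0.350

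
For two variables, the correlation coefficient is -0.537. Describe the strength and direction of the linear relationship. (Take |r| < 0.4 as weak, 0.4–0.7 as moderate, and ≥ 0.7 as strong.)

r = -0.537 < 0 so the relationship is negative.
|r| = 0.537, which falls in the moderate range.

moderate negative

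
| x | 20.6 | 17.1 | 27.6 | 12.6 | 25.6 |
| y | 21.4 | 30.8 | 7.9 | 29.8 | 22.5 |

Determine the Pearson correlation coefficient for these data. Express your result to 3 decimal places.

n = 5, Σx = 103.5, Σy = 112.4, Σx² = 2292.65, Σy² = 2863.3, Σxy = 2137.04
nΣxy − ΣxΣy = 10685.2 − 11633.4 = -948.2
nΣx² − (Σx)² = 11463.25 − 10712.25 = 751; nΣy² − (Σy)² = 14316.5 − 12633.76 = 1682.74
r = -948.2 / √(751 × 1682.74) = -948.2 / 1124.1609 ≈ -0.843

-0.843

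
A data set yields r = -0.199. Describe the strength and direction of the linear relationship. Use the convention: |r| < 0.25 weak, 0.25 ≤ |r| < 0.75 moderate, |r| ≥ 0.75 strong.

weak negative

r = -0.199 < 0 so the relationship is negative.
|r| = 0.199, which falls in the weak range.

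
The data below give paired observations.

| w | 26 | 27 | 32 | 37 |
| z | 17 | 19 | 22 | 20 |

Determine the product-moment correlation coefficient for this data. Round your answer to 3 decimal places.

n = 4, Σw = 122, Σz = 78, Σw² = 3798, Σz² = 1534, Σwz = 2399
nΣwz − ΣwΣz = 9596 − 9516 = 80
nΣw² − (Σw)² = 15192 − 14884 = 308; nΣz² − (Σz)² = 6136 − 6084 = 52
r = 80 / √(308 × 52) = 80 / 126.5543 ≈ 0.632

0.632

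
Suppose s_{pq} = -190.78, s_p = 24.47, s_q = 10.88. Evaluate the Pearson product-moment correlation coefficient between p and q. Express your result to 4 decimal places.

r = Cov(p,q) / (s_p · s_q) = -190.78 / (24.47 × 10.88)
  = -190.78 / 266.2336 ≈ -0.7166

-0.7166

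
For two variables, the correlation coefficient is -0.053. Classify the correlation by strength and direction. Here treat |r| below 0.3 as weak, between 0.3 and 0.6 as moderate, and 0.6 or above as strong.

weak negative

r = -0.053 < 0 so the relationship is negative.
|r| = 0.053, which falls in the weak range.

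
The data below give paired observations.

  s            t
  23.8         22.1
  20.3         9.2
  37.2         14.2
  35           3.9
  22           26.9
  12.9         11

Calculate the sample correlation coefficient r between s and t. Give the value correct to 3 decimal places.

n = 6, Σs = 151.2, Σt = 87.3, Σs² = 4237.78, Σt² = 1634.51, Σst = 2111.18
nΣst − ΣsΣt = 12667.08 − 13199.76 = -532.68
nΣs² − (Σs)² = 25426.68 − 22861.44 = 2565.24; nΣt² − (Σt)² = 9807.06 − 7621.29 = 2185.77
r = -532.68 / √(2565.24 × 2185.77) = -532.68 / 2367.9157 ≈ -0.225

-0.225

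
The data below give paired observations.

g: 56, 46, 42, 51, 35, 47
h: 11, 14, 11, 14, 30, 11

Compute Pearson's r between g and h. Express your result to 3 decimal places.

n = 6, Σg = 277, Σh = 91, Σg² = 13051, Σh² = 1655, Σgh = 4003
nΣgh − ΣgΣh = 24018 − 25207 = -1189
nΣg² − (Σg)² = 78306 − 76729 = 1577; nΣh² − (Σh)² = 9930 − 8281 = 1649
r = -1189 / √(1577 × 1649) = -1189 / 1612.5982 ≈ -0.737

-0.737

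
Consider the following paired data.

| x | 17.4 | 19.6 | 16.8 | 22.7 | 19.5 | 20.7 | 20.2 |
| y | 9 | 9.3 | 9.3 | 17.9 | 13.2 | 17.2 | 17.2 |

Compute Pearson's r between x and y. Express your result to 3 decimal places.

n = 7, Σx = 136.9, Σy = 93.1, Σx² = 2701.23, Σy² = 1340.31, Σxy = 1862.33
nΣxy − ΣxΣy = 13036.31 − 12745.39 = 290.92
nΣx² − (Σx)² = 18908.61 − 18741.61 = 167; nΣy² − (Σy)² = 9382.17 − 8667.61 = 714.56
r = 290.92 / √(167 × 714.56) = 290.92 / 345.4439 ≈ 0.842

0.842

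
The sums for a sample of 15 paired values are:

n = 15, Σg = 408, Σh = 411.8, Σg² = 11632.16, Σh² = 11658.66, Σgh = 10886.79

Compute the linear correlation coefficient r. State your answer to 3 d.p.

-0.723

r = (nΣgh − ΣgΣh) / √[(nΣg² − (Σg)²)(nΣh² − (Σh)²)]
Numerator: 15×10886.79 − 408×411.8 = -4712.55
Denominator: √[(174482.4 − 166464)(174879.9 − 169579.24)] = √[8018.4 × 5300.66] = 6519.4181
r = -4712.55 / 6519.4181 ≈ -0.723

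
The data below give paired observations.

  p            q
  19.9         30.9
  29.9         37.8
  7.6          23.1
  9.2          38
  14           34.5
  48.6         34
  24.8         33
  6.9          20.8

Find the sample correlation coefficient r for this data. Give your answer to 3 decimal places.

n = 8, Σp = 160.9, Σq = 252.1, Σp² = 4653.03, Σq² = 8229.15, Σpq = 5367.61
nΣpq − ΣpΣq = 42940.88 − 40562.89 = 2377.99
nΣp² − (Σp)² = 37224.24 − 25888.81 = 11335.43; nΣq² − (Σq)² = 65833.2 − 63554.41 = 2278.79
r = 2377.99 / √(11335.43 × 2278.79) = 2377.99 / 5082.4270 ≈ 0.468

0.468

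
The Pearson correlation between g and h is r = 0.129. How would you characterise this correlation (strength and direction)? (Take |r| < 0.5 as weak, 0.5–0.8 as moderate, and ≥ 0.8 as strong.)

r = 0.129 > 0 so the relationship is positive.
|r| = 0.129, which falls in the weak range.

weak positive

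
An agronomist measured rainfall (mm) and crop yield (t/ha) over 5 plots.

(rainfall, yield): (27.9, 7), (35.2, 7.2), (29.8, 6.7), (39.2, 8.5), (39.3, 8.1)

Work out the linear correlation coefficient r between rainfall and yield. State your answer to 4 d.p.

0.8952

n = 5, Σx = 171.4, Σy = 37.5, Σx² = 5986.62, Σy² = 283.59, Σxy = 1299.93
nΣxy − ΣxΣy = 6499.65 − 6427.5 = 72.15
nΣx² − (Σx)² = 29933.1 − 29377.96 = 555.14; nΣy² − (Σy)² = 1417.95 − 1406.25 = 11.7
r = 72.15 / √(555.14 × 11.7) = 72.15 / 80.5924 ≈ 0.8952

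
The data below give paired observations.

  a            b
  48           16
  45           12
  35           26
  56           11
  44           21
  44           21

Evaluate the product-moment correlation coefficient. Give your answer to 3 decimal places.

n = 6, Σa = 272, Σb = 107, Σa² = 12562, Σb² = 2079, Σab = 4682
nΣab − ΣaΣb = 28092 − 29104 = -1012
nΣa² − (Σa)² = 75372 − 73984 = 1388; nΣb² − (Σb)² = 12474 − 11449 = 1025
r = -1012 / √(1388 × 1025) = -1012 / 1192.7699 ≈ -0.848

-0.848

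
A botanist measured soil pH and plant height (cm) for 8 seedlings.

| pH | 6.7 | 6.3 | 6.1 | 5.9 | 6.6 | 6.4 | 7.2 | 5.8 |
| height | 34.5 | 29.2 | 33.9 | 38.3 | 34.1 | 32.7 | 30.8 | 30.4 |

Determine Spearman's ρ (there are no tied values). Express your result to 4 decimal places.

Rank pH: 7, 4, 3, 2, 6, 5, 8, 1
Rank height: 7, 1, 5, 8, 6, 4, 3, 2
d = rank(pH) − rank(height): 0, 3, -2, -6, 0, 1, 5, -1; Σd² = 76
ρ = 1 − 6Σd² / [n(n²−1)] = 1 − 6×76 / (8×63) = 1 − 456/504 ≈ 0.0952

0.0952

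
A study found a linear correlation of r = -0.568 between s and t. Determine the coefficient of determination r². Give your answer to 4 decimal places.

r² = (-0.568)² = 0.3226

0.3226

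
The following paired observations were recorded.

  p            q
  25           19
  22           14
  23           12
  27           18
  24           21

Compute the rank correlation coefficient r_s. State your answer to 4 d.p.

Rank p: 4, 1, 2, 5, 3
Rank q: 4, 2, 1, 3, 5
d = rank(p) − rank(q): 0, -1, 1, 2, -2; Σd² = 10
ρ = 1 − 6Σd² / [n(n²−1)] = 1 − 6×10 / (5×24) = 1 − 60/120 ≈ 0.5000

0.5000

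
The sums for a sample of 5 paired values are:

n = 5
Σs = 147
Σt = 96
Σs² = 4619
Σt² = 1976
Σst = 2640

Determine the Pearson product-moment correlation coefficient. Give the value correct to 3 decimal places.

-0.918

r = (nΣst − ΣsΣt) / √[(nΣs² − (Σs)²)(nΣt² − (Σt)²)]
Numerator: 5×2640 − 147×96 = -912
Denominator: √[(23095 − 21609)(9880 − 9216)] = √[1486 × 664] = 993.3298
r = -912 / 993.3298 ≈ -0.918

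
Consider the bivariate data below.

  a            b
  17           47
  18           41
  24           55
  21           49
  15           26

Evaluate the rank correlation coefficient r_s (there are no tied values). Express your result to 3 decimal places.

0.900

Rank a: 2, 3, 5, 4, 1
Rank b: 3, 2, 5, 4, 1
d = rank(a) − rank(b): -1, 1, 0, 0, 0; Σd² = 2
ρ = 1 − 6Σd² / [n(n²−1)] = 1 − 6×2 / (5×24) = 1 − 12/120 ≈ 0.900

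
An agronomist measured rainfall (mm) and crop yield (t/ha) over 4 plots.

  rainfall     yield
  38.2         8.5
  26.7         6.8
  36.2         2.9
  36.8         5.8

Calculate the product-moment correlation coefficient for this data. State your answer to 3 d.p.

n = 4, Σx = 137.9, Σy = 24, Σx² = 4836.81, Σy² = 160.54, Σxy = 824.68
nΣxy − ΣxΣy = 3298.72 − 3309.6 = -10.88
nΣx² − (Σx)² = 19347.24 − 19016.41 = 330.83; nΣy² − (Σy)² = 642.16 − 576 = 66.16
r = -10.88 / √(330.83 × 66.16) = -10.88 / 147.9450 ≈ -0.074

-0.074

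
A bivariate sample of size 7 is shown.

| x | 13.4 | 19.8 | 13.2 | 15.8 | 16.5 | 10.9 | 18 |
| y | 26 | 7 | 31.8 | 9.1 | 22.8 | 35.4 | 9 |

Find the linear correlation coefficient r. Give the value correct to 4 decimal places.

n = 7, Σx = 107.6, Σy = 141.1, Σx² = 1710.54, Σy² = 3673.05, Σxy = 1974.6
nΣxy − ΣxΣy = 13822.2 − 15182.36 = -1360.16
nΣx² − (Σx)² = 11973.78 − 11577.76 = 396.02; nΣy² − (Σy)² = 25711.35 − 19909.21 = 5802.14
r = -1360.16 / √(396.02 × 5802.14) = -1360.16 / 1515.8376 ≈ -0.8973

-0.8973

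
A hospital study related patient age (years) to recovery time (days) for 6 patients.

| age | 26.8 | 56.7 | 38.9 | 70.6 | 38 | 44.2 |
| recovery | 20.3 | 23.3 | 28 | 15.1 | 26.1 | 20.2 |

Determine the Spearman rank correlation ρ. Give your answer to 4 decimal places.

-0.4857

Rank age: 1, 5, 3, 6, 2, 4
Rank recovery: 3, 4, 6, 1, 5, 2
d = rank(age) − rank(recovery): -2, 1, -3, 5, -3, 2; Σd² = 52
ρ = 1 − 6Σd² / [n(n²−1)] = 1 − 6×52 / (6×35) = 1 − 312/210 ≈ -0.4857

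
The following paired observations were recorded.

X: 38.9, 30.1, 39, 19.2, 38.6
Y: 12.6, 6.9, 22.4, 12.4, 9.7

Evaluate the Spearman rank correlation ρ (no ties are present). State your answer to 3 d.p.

Rank X: 4, 2, 5, 1, 3
Rank Y: 4, 1, 5, 3, 2
d = rank(X) − rank(Y): 0, 1, 0, -2, 1; Σd² = 6
ρ = 1 − 6Σd² / [n(n²−1)] = 1 − 6×6 / (5×24) = 1 − 36/120 ≈ 0.700

0.700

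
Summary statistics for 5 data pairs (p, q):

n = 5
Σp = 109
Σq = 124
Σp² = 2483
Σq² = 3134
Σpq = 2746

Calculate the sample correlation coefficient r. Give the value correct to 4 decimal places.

0.5401

r = (nΣpq − ΣpΣq) / √[(nΣp² − (Σp)²)(nΣq² − (Σq)²)]
Numerator: 5×2746 − 109×124 = 214
Denominator: √[(12415 − 11881)(15670 − 15376)] = √[534 × 294] = 396.2272
r = 214 / 396.2272 ≈ 0.5401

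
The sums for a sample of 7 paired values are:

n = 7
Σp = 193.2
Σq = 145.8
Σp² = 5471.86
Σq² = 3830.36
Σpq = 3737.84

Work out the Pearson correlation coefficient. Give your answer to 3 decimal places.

r = (nΣpq − ΣpΣq) / √[(nΣp² − (Σp)²)(nΣq² − (Σq)²)]
Numerator: 7×3737.84 − 193.2×145.8 = -2003.68
Denominator: √[(38303.02 − 37326.24)(26812.52 − 21257.64)] = √[976.78 × 5554.88] = 2329.3552
r = -2003.68 / 2329.3552 ≈ -0.860

-0.860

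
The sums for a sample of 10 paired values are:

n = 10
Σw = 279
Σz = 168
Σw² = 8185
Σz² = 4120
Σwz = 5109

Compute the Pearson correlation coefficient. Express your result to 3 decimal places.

r = (nΣwz − ΣwΣz) / √[(nΣw² − (Σw)²)(nΣz² − (Σz)²)]
Numerator: 10×5109 − 279×168 = 4218
Denominator: √[(81850 − 77841)(41200 − 28224)] = √[4009 × 12976] = 7212.5435
r = 4218 / 7212.5435 ≈ 0.585

0.585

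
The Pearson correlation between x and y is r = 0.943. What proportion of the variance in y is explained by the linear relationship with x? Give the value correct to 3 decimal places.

0.889

r² = (0.943)² = 0.889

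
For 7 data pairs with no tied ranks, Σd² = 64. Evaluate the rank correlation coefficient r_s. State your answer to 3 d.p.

-0.143

ρ = 1 − 6Σd² / [n(n²−1)] = 1 − 6×64 / (7×48)
  = 1 − 384/336 = 1 − 1.1429 ≈ -0.143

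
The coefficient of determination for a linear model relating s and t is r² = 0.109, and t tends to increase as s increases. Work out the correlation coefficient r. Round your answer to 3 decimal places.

|r| = √0.109 = 0.330
The association is positive, so r = 0.330.

0.330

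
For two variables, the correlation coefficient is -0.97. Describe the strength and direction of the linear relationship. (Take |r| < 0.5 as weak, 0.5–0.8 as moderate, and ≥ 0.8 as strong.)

strong negative

r = -0.97 < 0 so the relationship is negative.
|r| = 0.97, which falls in the strong range.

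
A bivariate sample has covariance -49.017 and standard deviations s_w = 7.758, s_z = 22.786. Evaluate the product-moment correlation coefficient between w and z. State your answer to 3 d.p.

-0.277

r = Cov(w,z) / (s_w · s_z) = -49.017 / (7.758 × 22.786)
  = -49.017 / 176.7738 ≈ -0.277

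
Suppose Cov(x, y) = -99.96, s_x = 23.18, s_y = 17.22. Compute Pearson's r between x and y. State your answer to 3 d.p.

-0.250

r = Cov(x,y) / (s_x · s_y) = -99.96 / (23.18 × 17.22)
  = -99.96 / 399.1596 ≈ -0.250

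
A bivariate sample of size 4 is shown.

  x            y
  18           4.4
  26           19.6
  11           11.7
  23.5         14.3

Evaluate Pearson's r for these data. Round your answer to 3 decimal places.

0.573

n = 4, Σx = 78.5, Σy = 50, Σx² = 1673.25, Σy² = 744.9, Σxy = 1053.55
nΣxy − ΣxΣy = 4214.2 − 3925 = 289.2
nΣx² − (Σx)² = 6693 − 6162.25 = 530.75; nΣy² − (Σy)² = 2979.6 − 2500 = 479.6
r = 289.2 / √(530.75 × 479.6) = 289.2 / 504.5272 ≈ 0.573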